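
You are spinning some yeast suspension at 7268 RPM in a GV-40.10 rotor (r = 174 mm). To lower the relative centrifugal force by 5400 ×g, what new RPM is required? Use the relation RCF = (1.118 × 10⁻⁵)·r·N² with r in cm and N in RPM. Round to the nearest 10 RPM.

N₂ ≈ 5010 RPM

r = 174 mm = 17.4 cm
Current RCF = 1.118 × 10⁻⁵ × 17.4 × (7268)² = 1.118 × 10⁻⁵ × 17.4 × 52,823,824 ≈ 10,275.9 × g
Target RCF = 10,275.9 − 5,400 = 4,875.9 × g
N² = 4,875.9 / (19.4532 × 10⁻⁵) = 25,064,771
N ≈ √25,064,771 ≈ 5,006.5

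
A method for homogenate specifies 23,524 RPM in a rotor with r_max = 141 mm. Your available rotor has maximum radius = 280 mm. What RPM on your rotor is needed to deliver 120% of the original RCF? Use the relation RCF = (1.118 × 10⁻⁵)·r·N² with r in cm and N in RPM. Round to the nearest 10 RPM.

Original rotor: r = 141 mm = 14.1 cm
RCF = 1.118 × 10⁻⁵ × r × N²
RCF_original = 1.118 × 10⁻⁵ × 14.1 × (23524)² = 1.118 × 10⁻⁵ × 14.1 × 553,378,576 ≈ 87,233.5 × g
Target RCF = 1.2 × 87,233.5 ≈ 104,680.2 × g
Your rotor: r = 280 mm = 28.0 cm
104,680.2 = 1.118 × 10⁻⁵ × 28 × N²
N² = 104,680.2 / (31.304 × 10⁻⁵) = 334,398,799
N ≈ √334,398,799 ≈ 18,286.6

≈ 18290 RPM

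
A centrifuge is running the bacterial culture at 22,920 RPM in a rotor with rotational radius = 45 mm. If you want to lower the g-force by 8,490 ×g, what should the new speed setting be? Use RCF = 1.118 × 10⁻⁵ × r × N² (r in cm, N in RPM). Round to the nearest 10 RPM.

r = 45 mm = 4.5 cm
Current RCF = 1.118 × 10⁻⁵ × 4.5 × (22920)² = 1.118 × 10⁻⁵ × 4.5 × 525,326,400 ≈ 26,429.2 × g
Target RCF = 26,429.2 − 8,490 = 17,939.2 × g
N² = 17,939.2 / (5.031 × 10⁻⁵) = 356,573,246
N ≈ √356,573,246 ≈ 18,883.1

≈ 18880 RPM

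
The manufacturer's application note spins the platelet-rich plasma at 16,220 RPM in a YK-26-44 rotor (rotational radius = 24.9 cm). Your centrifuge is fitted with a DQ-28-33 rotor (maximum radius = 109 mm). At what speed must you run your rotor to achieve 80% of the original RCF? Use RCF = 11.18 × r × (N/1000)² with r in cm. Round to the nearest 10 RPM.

RCF_original = 11.18 × 24.9 × (16.22)² = 11.18 × 24.9 × 263.0884 ≈ 73,239.1 × g
Target RCF = 0.8 × 73,239.1 ≈ 58,591.3 × g
Your rotor: r = 109 mm = 10.9 cm
58,591.3 = 11.18 × 10.9 × (N/1000)²
(N/1000)² = 58,591.3 / 121.862 = 480.8004
N = 1000 × √480.8004 ≈ 21,927.2

≈ 21930 RPM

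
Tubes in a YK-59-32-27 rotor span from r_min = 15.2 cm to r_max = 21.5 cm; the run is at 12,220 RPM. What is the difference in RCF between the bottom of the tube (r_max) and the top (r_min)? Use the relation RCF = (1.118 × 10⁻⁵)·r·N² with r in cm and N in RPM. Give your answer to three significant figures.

ΔRCF = 1.118 × 10⁻⁵ × (r_max − r_min) × N² = 1.118 × 10⁻⁵ × 6.3 × 149,328,400 ≈ 10,517.8

≈ 10500 x g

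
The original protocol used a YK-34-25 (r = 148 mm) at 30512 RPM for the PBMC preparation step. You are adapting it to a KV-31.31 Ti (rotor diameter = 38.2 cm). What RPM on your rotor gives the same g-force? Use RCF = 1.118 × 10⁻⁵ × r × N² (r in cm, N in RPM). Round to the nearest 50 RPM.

26850 RPM

Original rotor: r = 148 mm = 14.8 cm
RCF_original = 1.118 × 10⁻⁵ × 14.8 × (30512)² = 1.118 × 10⁻⁵ × 14.8 × 930,982,144 ≈ 154,044 × g
Your rotor: r = 38.2 / 2 = 19.1 cm
154,044 = 1.118 × 10⁻⁵ × 19.1 × N²
N² = 154,044 / (21.3538 × 10⁻⁵) = 721,389,167
N ≈ √721,389,167 ≈ 26,858.7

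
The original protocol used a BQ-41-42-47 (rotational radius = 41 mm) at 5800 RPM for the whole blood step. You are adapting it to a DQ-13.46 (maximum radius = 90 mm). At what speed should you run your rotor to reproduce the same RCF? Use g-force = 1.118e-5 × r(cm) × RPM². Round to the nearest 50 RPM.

≈ 3900 RPM

Original rotor: r = 41 mm = 4.1 cm
RCF_original = 1.118 × 10⁻⁵ × 4.1 × (5800)² = 1.118 × 10⁻⁵ × 4.1 × 33,640,000 ≈ 1,542 × g
Your rotor: r = 90 mm = 9.0 cm
1,542 = 1.118 × 10⁻⁵ × 9 × N²
N² = 1,542 / (10.062 × 10⁻⁵) = 15,324,985
N ≈ √15,324,985 ≈ 3,914.7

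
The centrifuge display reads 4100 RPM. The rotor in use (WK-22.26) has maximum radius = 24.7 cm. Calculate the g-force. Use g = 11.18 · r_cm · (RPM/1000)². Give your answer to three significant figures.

RCF = 11.18 × r × (N/1000)²
RCF = 11.18 × 24.7 × (4.1)² = 11.18 × 24.7 × 16.81 ≈ 4,642 × g

≈ 4640 × g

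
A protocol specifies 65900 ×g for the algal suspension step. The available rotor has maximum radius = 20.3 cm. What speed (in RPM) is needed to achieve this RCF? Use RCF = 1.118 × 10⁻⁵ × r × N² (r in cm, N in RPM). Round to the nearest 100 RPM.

65,900 = 1.118 × 10⁻⁵ × 20.3 × N²
N² = 65,900 / (22.6954 × 10⁻⁵) = 290,367,211
N ≈ √290,367,211 ≈ 17,040.2

N ≈ 17000 RPM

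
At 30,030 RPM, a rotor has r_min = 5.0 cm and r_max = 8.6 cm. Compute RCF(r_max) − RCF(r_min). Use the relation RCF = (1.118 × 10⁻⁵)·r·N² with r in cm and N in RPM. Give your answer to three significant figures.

36300 x g

ΔRCF = 1.118 × 10⁻⁵ × (r_max − r_min) × N² = 1.118 × 10⁻⁵ × 3.6 × 901,800,900 ≈ 36,295.7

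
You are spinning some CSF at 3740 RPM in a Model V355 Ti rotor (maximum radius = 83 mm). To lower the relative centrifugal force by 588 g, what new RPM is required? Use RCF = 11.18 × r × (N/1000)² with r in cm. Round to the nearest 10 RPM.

r = 83 mm = 8.3 cm
Current RCF = 11.18 × 8.3 × (3.74)² = 11.18 × 8.3 × 13.9876 ≈ 1,298 × g
Target RCF = 1,298 − 588 = 710 × g
(N/1000)² = 710 / 92.794 = 7.651357
N = 1000 × √7.651357 ≈ 2,766.1

2770 RPM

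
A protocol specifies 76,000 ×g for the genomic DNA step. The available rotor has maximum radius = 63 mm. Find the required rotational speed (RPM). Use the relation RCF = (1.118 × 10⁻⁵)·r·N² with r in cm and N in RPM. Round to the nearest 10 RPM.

N ≈ 32850 RPM

r = 63 mm = 6.3 cm
RCF = 1.118 × 10⁻⁵ × r × N²
76,000 = 1.118 × 10⁻⁵ × 6.3 × N²
N² = 76,000 / (7.0434 × 10⁻⁵) = 1,079,024,335
N ≈ √1,079,024,335 ≈ 32,848.5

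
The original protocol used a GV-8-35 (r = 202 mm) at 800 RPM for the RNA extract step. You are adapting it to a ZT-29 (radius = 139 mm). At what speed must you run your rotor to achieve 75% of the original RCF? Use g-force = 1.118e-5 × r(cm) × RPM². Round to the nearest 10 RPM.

≈ 840 RPM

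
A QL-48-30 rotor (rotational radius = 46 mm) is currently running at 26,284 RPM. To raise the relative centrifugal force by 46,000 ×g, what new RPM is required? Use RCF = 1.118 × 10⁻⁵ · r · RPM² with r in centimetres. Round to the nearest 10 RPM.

≈ 39820 RPM

r = 46 mm = 4.6 cm
Current RCF = 1.118 × 10⁻⁵ × 4.6 × (26284)² = 1.118 × 10⁻⁵ × 4.6 × 690,848,656 ≈ 35,529 × g
Target RCF = 35,529 + 46,000 = 81,529 × g
N² = 81,529 / (5.1428 × 10⁻⁵) = 1,585,303,726
N ≈ √1,585,303,726 ≈ 39,815.9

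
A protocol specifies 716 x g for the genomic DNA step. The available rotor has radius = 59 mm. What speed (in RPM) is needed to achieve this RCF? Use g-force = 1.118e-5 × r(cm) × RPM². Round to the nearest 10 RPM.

≈ 3290 RPM

r = 59 mm = 5.9 cm
RCF = 1.118 × 10⁻⁵ × r × N²
716 = 1.118 × 10⁻⁵ × 5.9 × N²
N² = 716 / (6.5962 × 10⁻⁵) = 10,854,735
N ≈ √10,854,735 ≈ 3,294.7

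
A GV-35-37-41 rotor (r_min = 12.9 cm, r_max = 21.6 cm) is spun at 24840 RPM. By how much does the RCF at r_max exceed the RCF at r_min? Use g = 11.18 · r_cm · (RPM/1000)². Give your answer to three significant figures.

≈ 60000 × g

RCF_max = 11.18 × 21.6 × (24.84)² = 11.18 × 21.6 × 617.0256 ≈ 149,004.3 × g
RCF_min = 11.18 × 12.9 × (24.84)² = 11.18 × 12.9 × 617.0256 ≈ 88,988.7 × g
ΔRCF = 149,004.3 − 88,988.7 = 60,015.6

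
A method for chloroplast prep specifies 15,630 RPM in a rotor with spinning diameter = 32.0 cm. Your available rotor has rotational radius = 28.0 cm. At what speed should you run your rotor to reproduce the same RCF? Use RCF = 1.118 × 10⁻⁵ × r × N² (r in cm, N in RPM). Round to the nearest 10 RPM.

Original rotor: r = 32.0 / 2 = 16 cm
RCF = 1.118 × 10⁻⁵ × r × N²
RCF_original = 1.118 × 10⁻⁵ × 16 × (15630)² = 1.118 × 10⁻⁵ × 16 × 244,296,900 ≈ 43,699.8 × g
43,699.8 = 1.118 × 10⁻⁵ × 28 × N²
N² = 43,699.8 / (31.304 × 10⁻⁵) = 139,598,134
N ≈ √139,598,134 ≈ 11,815.2

≈ 11820 RPM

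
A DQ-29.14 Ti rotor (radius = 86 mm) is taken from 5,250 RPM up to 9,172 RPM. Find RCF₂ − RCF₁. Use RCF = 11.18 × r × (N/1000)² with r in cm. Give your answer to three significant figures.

≈ 5440 g

r = 86 mm = 8.6 cm
RCF₁ = 11.18 × 8.6 × (5.25)² = 11.18 × 8.6 × 27.5625 ≈ 2,650.1 × g
RCF₂ = 11.18 × 8.6 × (9.172)² = 11.18 × 8.6 × 84.125584 ≈ 8,088.5 × g
Increase = 8,088.5 − 2,650.1 = 5,438.4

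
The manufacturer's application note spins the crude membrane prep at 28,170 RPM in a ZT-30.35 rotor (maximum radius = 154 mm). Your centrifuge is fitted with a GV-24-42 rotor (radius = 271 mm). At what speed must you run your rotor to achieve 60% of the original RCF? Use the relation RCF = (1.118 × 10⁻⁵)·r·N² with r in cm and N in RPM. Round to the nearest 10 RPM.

16450 RPM

Original rotor: r = 154 mm = 15.4 cm
RCF = 1.118 × 10⁻⁵ × r × N²
RCF_original = 1.118 × 10⁻⁵ × 15.4 × (28170)² = 1.118 × 10⁻⁵ × 15.4 × 793,548,900 ≈ 136,626.9 × g
Target RCF = 0.6 × 136,626.9 ≈ 81,976.1 × g
Your rotor: r = 271 mm = 27.1 cm
81,976.1 = 1.118 × 10⁻⁵ × 27.1 × N²
N² = 81,976.1 / (30.2978 × 10⁻⁵) = 270,567,830
N ≈ √270,567,830 ≈ 16,448.9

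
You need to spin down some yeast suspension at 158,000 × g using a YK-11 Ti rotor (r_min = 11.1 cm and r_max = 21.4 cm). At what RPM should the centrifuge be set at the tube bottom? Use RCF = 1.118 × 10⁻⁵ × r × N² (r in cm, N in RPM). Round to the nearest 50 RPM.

Use r_max = 21.4 cm.
RCF = 1.118 × 10⁻⁵ × r × N²
158,000 = 1.118 × 10⁻⁵ × 21.4 × N²
N² = 158,000 / (23.9252 × 10⁻⁵) = 660,391,554
N ≈ √660,391,554 ≈ 25,698.1

25700 RPM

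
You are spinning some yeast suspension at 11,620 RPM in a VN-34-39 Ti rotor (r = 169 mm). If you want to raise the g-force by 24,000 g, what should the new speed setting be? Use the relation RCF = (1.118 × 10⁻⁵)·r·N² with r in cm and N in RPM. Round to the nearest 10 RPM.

16190 RPM

r = 169 mm = 16.9 cm
Current RCF = 1.118 × 10⁻⁵ × 16.9 × (11620)² = 1.118 × 10⁻⁵ × 16.9 × 135,024,400 ≈ 25,511.8 × g
Target RCF = 25,511.8 + 24,000 = 49,511.8 × g
N² = 49,511.8 / (18.8942 × 10⁻⁵) = 262,047,612
N ≈ √262,047,612 ≈ 16,187.9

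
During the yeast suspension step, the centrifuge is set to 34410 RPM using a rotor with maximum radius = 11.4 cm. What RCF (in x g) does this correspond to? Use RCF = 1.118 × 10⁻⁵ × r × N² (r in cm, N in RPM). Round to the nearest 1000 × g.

≈ 151000 x g

RCF = 1.118 × 10⁻⁵ × 11.4 × (34410)² = 1.118 × 10⁻⁵ × 11.4 × 1,184,048,100 ≈ 150,909.3 × g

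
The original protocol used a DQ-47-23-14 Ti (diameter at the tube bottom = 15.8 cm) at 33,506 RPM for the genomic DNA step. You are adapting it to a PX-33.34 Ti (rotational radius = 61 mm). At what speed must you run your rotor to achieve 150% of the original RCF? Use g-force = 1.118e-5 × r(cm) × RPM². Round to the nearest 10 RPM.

46700 RPM

Original rotor: r = 15.8 / 2 = 7.9 cm
RCF = 1.118 × 10⁻⁵ × r × N²
RCF_original = 1.118 × 10⁻⁵ × 7.9 × (33506)² = 1.118 × 10⁻⁵ × 7.9 × 1,122,652,036 ≈ 99,154.9 × g
Target RCF = 1.5 × 99,154.9 ≈ 148,732.3 × g
Your rotor: r = 61 mm = 6.1 cm
148,732.3 = 1.118 × 10⁻⁵ × 6.1 × N²
N² = 148,732.3 / (6.8198 × 10⁻⁵) = 2,180,889,469
N ≈ √2,180,889,469 ≈ 46,700.0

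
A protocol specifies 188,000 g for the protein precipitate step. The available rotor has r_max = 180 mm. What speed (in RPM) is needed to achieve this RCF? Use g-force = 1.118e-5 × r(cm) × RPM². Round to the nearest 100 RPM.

r = 180 mm = 18.0 cm
188,000 = 1.118 × 10⁻⁵ × 18 × N²
N² = 188,000 / (20.124 × 10⁻⁵) = 934,207,911
N ≈ √934,207,911 ≈ 30,564.8

N ≈ 30600 RPM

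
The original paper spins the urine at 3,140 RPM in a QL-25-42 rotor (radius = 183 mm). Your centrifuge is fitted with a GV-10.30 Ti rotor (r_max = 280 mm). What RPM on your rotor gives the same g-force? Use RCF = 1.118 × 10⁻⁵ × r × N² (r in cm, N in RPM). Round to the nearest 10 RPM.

2540 RPM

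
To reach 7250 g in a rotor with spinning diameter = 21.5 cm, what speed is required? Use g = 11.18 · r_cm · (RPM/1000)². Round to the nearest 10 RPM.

7770 RPM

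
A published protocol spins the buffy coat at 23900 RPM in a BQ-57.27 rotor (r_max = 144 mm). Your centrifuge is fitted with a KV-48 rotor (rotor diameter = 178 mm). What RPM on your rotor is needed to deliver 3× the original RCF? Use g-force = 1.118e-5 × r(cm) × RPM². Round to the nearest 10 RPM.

≈ 52660 RPM

Original rotor: r = 144 mm = 14.4 cm
RCF_original = 1.118 × 10⁻⁵ × 14.4 × (23900)² = 1.118 × 10⁻⁵ × 14.4 × 571,210,000 ≈ 91,960.2 × g
Target RCF = 3 × 91,960.2 ≈ 275,880.6 × g
Your rotor: r = 178 mm / 2 = 89 mm = 8.9 cm
275,880.6 = 1.118 × 10⁻⁵ × 8.9 × N²
N² = 275,880.6 / (9.9502 × 10⁻⁵) = 2,772,613,616
N ≈ √2,772,613,616 ≈ 52,655.6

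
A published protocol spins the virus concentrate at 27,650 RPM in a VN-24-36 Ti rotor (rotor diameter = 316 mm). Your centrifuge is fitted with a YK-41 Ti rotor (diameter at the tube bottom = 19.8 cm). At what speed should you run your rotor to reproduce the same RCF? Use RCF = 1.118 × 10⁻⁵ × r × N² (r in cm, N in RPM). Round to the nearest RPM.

Original rotor: r = 316 mm / 2 = 158 mm = 15.8 cm
RCF = 1.118 × 10⁻⁵ × r × N²
RCF_original = 1.118 × 10⁻⁵ × 15.8 × (27650)² = 1.118 × 10⁻⁵ × 15.8 × 764,522,500 ≈ 135,048.3 × g
Your rotor: r = 19.8 / 2 = 9.9 cm
135,048.3 = 1.118 × 10⁻⁵ × 9.9 × N²
N² = 135,048.3 / (11.0682 × 10⁻⁵) = 1,220,146,907
N ≈ √1,220,146,907 ≈ 34,930.6

≈ 34931 RPM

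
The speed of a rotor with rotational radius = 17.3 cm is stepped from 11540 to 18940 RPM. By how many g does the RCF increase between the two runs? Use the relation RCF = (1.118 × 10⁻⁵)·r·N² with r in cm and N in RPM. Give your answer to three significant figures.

≈ 43600 g

RCF₁ = 1.118 × 10⁻⁵ × 17.3 × (11540)² = 1.118 × 10⁻⁵ × 17.3 × 133,171,600 ≈ 25,757.3 × g
RCF₂ = 1.118 × 10⁻⁵ × 17.3 × (18940)² = 1.118 × 10⁻⁵ × 17.3 × 358,723,600 ≈ 69,382.2 × g
Increase = 69,382.2 − 25,757.3 = 43,624.9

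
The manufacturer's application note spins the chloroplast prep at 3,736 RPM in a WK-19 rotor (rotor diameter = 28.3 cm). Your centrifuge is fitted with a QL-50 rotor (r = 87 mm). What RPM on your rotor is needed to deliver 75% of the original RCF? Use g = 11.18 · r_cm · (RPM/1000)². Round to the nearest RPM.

Original rotor: r = 28.3 / 2 = 14.15 cm
RCF_original = 11.18 × 14.15 × (3.736)² = 11.18 × 14.15 × 13.957696 ≈ 2,208.1 × g
Target RCF = 0.75 × 2,208.1 ≈ 1,656.1 × g
Your rotor: r = 87 mm = 8.7 cm
1,656.1 = 11.18 × 8.7 × (N/1000)²
(N/1000)² = 1,656.1 / 97.266 = 17.0265
N = 1000 × √17.0265 ≈ 4,126.3

≈ 4126 RPM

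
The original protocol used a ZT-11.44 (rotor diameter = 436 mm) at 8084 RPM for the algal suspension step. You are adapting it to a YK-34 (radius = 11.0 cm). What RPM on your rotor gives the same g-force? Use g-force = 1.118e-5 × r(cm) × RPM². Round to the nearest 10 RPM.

11380 RPM

Original rotor: r = 436 mm / 2 = 218 mm = 21.8 cm
RCF = 1.118 × 10⁻⁵ × r × N²
RCF_original = 1.118 × 10⁻⁵ × 21.8 × (8084)² = 1.118 × 10⁻⁵ × 21.8 × 65,351,056 ≈ 15,927.6 × g
15,927.6 = 1.118 × 10⁻⁵ × 11 × N²
N² = 15,927.6 / (12.298 × 10⁻⁵) = 129,513,742
N ≈ √129,513,742 ≈ 11,380.4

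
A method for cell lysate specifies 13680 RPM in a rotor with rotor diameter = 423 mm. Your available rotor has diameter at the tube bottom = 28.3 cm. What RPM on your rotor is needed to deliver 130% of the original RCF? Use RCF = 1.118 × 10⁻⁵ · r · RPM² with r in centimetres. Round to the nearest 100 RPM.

Original rotor: r = 423 mm / 2 = 211.5 mm = 21.15 cm
RCF = 1.118 × 10⁻⁵ × r × N²
RCF_original = 1.118 × 10⁻⁵ × 21.15 × (13680)² = 1.118 × 10⁻⁵ × 21.15 × 187,142,400 ≈ 44,251.1 × g
Target RCF = 1.3 × 44,251.1 ≈ 57,526.4 × g
Your rotor: r = 28.3 / 2 = 14.15 cm
57,526.4 = 1.118 × 10⁻⁵ × 14.15 × N²
N² = 57,526.4 / (15.8197 × 10⁻⁵) = 363,637,743
N ≈ √363,637,743 ≈ 19,069.3

19100 RPM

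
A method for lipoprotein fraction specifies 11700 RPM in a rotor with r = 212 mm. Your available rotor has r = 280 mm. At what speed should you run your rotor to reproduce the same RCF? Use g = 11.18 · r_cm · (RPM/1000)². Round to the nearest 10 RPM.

Original rotor: r = 212 mm = 21.2 cm
RCF = 11.18 × r × (N/1000)²
RCF_original = 11.18 × 21.2 × (11.7)² = 11.18 × 21.2 × 136.89 ≈ 32,445.1 × g
Your rotor: r = 280 mm = 28.0 cm
32,445.1 = 11.18 × 28 × (N/1000)²
(N/1000)² = 32,445.1 / 313.04 = 103.6452
N = 1000 × √103.6452 ≈ 10,180.6

≈ 10180 RPM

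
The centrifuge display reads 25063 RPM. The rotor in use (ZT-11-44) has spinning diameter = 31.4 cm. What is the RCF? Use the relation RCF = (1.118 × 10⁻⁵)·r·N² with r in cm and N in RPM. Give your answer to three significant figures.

r = 31.4 / 2 = 15.7 cm
RCF = 1.118 × 10⁻⁵ × 15.7 × (25063)² = 1.118 × 10⁻⁵ × 15.7 × 628,153,969 ≈ 110,257.4 × g

110000 x g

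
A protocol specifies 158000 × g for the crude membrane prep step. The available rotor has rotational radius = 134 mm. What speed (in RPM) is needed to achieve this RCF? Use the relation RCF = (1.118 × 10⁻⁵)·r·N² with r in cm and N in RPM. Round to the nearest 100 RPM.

32500 RPM

r = 134 mm = 13.4 cm
158,000 = 1.118 × 10⁻⁵ × 13.4 × N²
N² = 158,000 / (14.9812 × 10⁻⁵) = 1,054,655,168
N ≈ √1,054,655,168 ≈ 32,475.5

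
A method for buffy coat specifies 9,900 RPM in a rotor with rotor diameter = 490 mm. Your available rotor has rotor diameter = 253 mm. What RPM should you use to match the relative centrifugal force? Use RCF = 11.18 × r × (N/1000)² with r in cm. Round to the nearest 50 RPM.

Original rotor: r = 490 mm / 2 = 245 mm = 24.5 cm
RCF_original = 11.18 × 24.5 × (9.9)² = 11.18 × 24.5 × 98.01 ≈ 26,845.9 × g
Your rotor: r = 253 mm / 2 = 126.5 mm = 12.65 cm
26,845.9 = 11.18 × 12.65 × (N/1000)²
(N/1000)² = 26,845.9 / 141.427 = 189.8216
N = 1000 × √189.8216 ≈ 13,777.6

13800 RPM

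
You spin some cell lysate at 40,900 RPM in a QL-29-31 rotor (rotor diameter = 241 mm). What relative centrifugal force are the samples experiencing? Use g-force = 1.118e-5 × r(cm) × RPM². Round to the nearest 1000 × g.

225000 × g

r = 241 mm / 2 = 120.5 mm = 12.05 cm
RCF = 1.118 × 10⁻⁵ × 12.05 × (40900)² = 1.118 × 10⁻⁵ × 12.05 × 1,672,810,000 ≈ 225,359.3 × g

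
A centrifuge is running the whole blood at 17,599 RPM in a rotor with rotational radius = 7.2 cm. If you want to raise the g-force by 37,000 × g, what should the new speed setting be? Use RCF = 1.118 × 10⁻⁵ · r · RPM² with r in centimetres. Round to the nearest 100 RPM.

27700 RPM

Current RCF = 1.118 × 10⁻⁵ × 7.2 × (17599)² = 1.118 × 10⁻⁵ × 7.2 × 309,724,801 ≈ 24,931.6 × g
Target RCF = 24,931.6 + 37,000 = 61,931.6 × g
N² = 61,931.6 / (8.0496 × 10⁻⁵) = 769,374,876
N ≈ √769,374,876 ≈ 27,737.6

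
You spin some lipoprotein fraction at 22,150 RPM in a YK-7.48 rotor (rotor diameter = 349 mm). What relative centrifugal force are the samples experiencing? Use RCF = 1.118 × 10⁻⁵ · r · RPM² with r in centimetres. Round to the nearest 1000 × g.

≈ 96000 x g

r = 349 mm / 2 = 174.5 mm = 17.45 cm
RCF = 1.118 × 10⁻⁵ × 17.45 × (22150)² = 1.118 × 10⁻⁵ × 17.45 × 490,622,500 ≈ 95,716 × g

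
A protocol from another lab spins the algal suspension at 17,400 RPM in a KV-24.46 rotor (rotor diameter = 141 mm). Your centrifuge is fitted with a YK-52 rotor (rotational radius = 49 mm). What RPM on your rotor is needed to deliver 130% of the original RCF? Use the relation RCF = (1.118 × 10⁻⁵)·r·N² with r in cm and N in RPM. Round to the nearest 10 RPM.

23800 RPM

Original rotor: r = 141 mm / 2 = 70.5 mm = 7.05 cm
RCF_original = 1.118 × 10⁻⁵ × 7.05 × (17400)² = 1.118 × 10⁻⁵ × 7.05 × 302,760,000 ≈ 23,863.2 × g
Target RCF = 1.3 × 23,863.2 ≈ 31,022.2 × g
Your rotor: r = 49 mm = 4.9 cm
31,022.2 = 1.118 × 10⁻⁵ × 4.9 × N²
N² = 31,022.2 / (5.4782 × 10⁻⁵) = 566,284,546
N ≈ √566,284,546 ≈ 23,796.7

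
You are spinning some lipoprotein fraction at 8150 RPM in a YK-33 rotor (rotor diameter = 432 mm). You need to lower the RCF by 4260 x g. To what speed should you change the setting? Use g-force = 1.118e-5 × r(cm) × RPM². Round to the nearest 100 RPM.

r = 432 mm / 2 = 216 mm = 21.6 cm
Current RCF = 1.118 × 10⁻⁵ × 21.6 × (8150)² = 1.118 × 10⁻⁵ × 21.6 × 66,422,500 ≈ 16,040.2 × g
Target RCF = 16,040.2 − 4,260 = 11,780.2 × g
N² = 11,780.2 / (24.1488 × 10⁻⁵) = 48,781,720
N ≈ √48,781,720 ≈ 6,984.4

7000 RPM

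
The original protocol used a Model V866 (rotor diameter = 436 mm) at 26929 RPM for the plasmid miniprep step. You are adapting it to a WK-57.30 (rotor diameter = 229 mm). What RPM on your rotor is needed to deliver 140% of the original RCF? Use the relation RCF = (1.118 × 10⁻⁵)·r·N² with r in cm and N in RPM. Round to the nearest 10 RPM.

Original rotor: r = 436 mm / 2 = 218 mm = 21.8 cm
RCF_original = 1.118 × 10⁻⁵ × 21.8 × (26929)² = 1.118 × 10⁻⁵ × 21.8 × 725,171,041 ≈ 176,741.6 × g
Target RCF = 1.4 × 176,741.6 ≈ 247,438.2 × g
Your rotor: r = 229 mm / 2 = 114.5 mm = 11.45 cm
247,438.2 = 1.118 × 10⁻⁵ × 11.45 × N²
N² = 247,438.2 / (12.8011 × 10⁻⁵) = 1,932,944,825
N ≈ √1,932,944,825 ≈ 43,965.3

43970 RPM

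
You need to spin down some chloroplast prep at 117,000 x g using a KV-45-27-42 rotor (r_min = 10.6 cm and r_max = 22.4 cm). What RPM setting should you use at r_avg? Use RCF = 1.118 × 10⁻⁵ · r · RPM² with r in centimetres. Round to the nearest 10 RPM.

r_avg = (10.6 + 22.4) / 2 = 16.5 cm
RCF = 1.118 × 10⁻⁵ × r × N²
117,000 = 1.118 × 10⁻⁵ × 16.5 × N²
N² = 117,000 / (18.447 × 10⁻⁵) = 634,249,471
N ≈ √634,249,471 ≈ 25,184.3

≈ 25180 RPM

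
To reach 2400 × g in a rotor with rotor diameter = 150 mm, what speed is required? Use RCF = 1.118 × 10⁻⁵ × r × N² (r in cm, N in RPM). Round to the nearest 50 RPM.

≈ 5350 RPM

r = 150 mm / 2 = 75 mm = 7.5 cm
RCF = 1.118 × 10⁻⁵ × r × N²
2,400 = 1.118 × 10⁻⁵ × 7.5 × N²
N² = 2,400 / (8.385 × 10⁻⁵) = 28,622,540
N ≈ √28,622,540 ≈ 5,350.0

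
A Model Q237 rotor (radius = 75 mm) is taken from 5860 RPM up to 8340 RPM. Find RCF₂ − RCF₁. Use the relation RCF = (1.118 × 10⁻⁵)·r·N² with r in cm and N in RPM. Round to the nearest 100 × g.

r = 75 mm = 7.5 cm
RCF₁ = 1.118 × 10⁻⁵ × 7.5 × (5860)² = 1.118 × 10⁻⁵ × 7.5 × 34,339,600 ≈ 2,879.4 × g
RCF₂ = 1.118 × 10⁻⁵ × 7.5 × (8340)² = 1.118 × 10⁻⁵ × 7.5 × 69,555,600 ≈ 5,832.2 × g
Increase = 5,832.2 − 2,879.4 = 2,952.8

3000 g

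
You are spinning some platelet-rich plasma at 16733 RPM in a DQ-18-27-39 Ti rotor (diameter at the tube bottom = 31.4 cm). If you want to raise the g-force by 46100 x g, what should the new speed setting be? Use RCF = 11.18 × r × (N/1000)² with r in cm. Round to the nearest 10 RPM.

r = 31.4 / 2 = 15.7 cm
Current RCF = 11.18 × 15.7 × (16.733)² = 11.18 × 15.7 × 279.993289 ≈ 49,146.1 × g
Target RCF = 49,146.1 + 46,100 = 95,246.1 × g
(N/1000)² = 95,246.1 / 175.526 = 542.6324
N = 1000 × √542.6324 ≈ 23,294.5

23290 RPM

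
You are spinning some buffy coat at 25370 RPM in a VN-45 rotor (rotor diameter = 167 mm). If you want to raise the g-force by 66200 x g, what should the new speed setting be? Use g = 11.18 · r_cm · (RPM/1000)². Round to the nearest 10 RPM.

N₂ ≈ 36780 RPM

r = 167 mm / 2 = 83.5 mm = 8.35 cm
Current RCF = 11.18 × 8.35 × (25.37)² = 11.18 × 8.35 × 643.6369 ≈ 60,085.4 × g
Target RCF = 60,085.4 + 66,200 = 126,285.4 × g
(N/1000)² = 126,285.4 / 93.353 = 1352.773
N = 1000 × √1352.773 ≈ 36,780.1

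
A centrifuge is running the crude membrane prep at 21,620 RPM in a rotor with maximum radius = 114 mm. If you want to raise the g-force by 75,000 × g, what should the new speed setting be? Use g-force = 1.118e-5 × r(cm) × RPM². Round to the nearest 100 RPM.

r = 114 mm = 11.4 cm
Current RCF = 1.118 × 10⁻⁵ × 11.4 × (21620)² = 1.118 × 10⁻⁵ × 11.4 × 467,424,400 ≈ 59,574.2 × g
Target RCF = 59,574.2 + 75,000 = 134,574.2 × g
N² = 134,574.2 / (12.7452 × 10⁻⁵) = 1,055,881,430
N ≈ √1,055,881,430 ≈ 32,494.3

32500 RPM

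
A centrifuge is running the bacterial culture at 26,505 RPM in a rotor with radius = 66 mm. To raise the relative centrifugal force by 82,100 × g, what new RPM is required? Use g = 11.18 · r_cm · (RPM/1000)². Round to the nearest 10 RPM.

N₂ ≈ 42600 RPM

r = 66 mm = 6.6 cm
Current RCF = 11.18 × 6.6 × (26.505)² = 11.18 × 6.6 × 702.515025 ≈ 51,837.2 × g
Target RCF = 51,837.2 + 82,100 = 133,937.2 × g
(N/1000)² = 133,937.2 / 73.788 = 1815.162
N = 1000 × √1815.162 ≈ 42,604.7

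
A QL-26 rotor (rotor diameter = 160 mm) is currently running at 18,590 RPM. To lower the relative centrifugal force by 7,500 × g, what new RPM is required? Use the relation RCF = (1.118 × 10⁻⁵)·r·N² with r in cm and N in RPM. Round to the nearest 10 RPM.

r = 160 mm / 2 = 80 mm = 8 cm
Current RCF = 1.118 × 10⁻⁵ × 8 × (18590)² = 1.118 × 10⁻⁵ × 8 × 345,588,100 ≈ 30,909.4 × g
Target RCF = 30,909.4 − 7,500 = 23,409.4 × g
N² = 23,409.4 / (8.944 × 10⁻⁵) = 261,733,005
N ≈ √261,733,005 ≈ 16,178.2

16180 RPM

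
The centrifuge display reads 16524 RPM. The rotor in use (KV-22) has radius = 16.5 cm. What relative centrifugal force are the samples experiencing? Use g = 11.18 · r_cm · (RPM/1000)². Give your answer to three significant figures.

50400 x g

RCF = 11.18 × 16.5 × (16.524)² = 11.18 × 16.5 × 273.042576 ≈ 50,368.2 × g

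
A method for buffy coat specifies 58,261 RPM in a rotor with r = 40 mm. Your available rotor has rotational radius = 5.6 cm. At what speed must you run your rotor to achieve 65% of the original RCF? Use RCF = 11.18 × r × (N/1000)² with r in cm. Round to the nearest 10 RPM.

39700 RPM

Original rotor: r = 40 mm = 4.0 cm
RCF = 11.18 × r × (N/1000)²
RCF_original = 11.18 × 4 × (58.261)² = 11.18 × 4 × 3,394.344121 ≈ 151,795.1 × g
Target RCF = 0.65 × 151,795.1 ≈ 98,666.8 × g
98,666.8 = 11.18 × 5.6 × (N/1000)²
(N/1000)² = 98,666.8 / 62.608 = 1575.946
N = 1000 × √1575.946 ≈ 39,698.2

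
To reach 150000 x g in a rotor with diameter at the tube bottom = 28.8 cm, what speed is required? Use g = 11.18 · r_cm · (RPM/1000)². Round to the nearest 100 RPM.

N ≈ 30500 RPM

r = 28.8 / 2 = 14.4 cm
RCF = 11.18 × r × (N/1000)²
150,000 = 11.18 × 14.4 × (N/1000)²
(N/1000)² = 150,000 / 160.992 = 931.7233
N = 1000 × √931.7233 ≈ 30,524.1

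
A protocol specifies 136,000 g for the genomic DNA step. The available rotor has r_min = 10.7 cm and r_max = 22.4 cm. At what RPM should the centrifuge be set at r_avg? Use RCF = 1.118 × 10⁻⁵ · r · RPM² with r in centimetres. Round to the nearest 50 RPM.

N ≈ 27100 RPM

r_avg = (10.7 + 22.4) / 2 = 16.55 cm
136,000 = 1.118 × 10⁻⁵ × 16.55 × N²
N² = 136,000 / (18.5029 × 10⁻⁵) = 735,019,916
N ≈ √735,019,916 ≈ 27,111.3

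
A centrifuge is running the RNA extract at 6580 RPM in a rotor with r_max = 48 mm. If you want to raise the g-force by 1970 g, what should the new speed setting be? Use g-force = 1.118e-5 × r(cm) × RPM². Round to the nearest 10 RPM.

≈ 8940 RPM

r = 48 mm = 4.8 cm
Current RCF = 1.118 × 10⁻⁵ × 4.8 × (6580)² = 1.118 × 10⁻⁵ × 4.8 × 43,296,400 ≈ 2,323.5 × g
Target RCF = 2,323.5 + 1,970 = 4,293.5 × g
N² = 4,293.5 / (5.3664 × 10⁻⁵) = 80,007,081
N ≈ √80,007,081 ≈ 8,944.7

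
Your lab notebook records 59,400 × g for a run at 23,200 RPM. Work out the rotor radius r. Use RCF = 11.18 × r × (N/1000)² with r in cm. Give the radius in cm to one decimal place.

59400 = 11.18 × r × (23.2)²
r = 59400 / (11.18 × 538.24) = 59400 / 6017.523 ≈ 9.871 cm

r ≈ 9.9 cm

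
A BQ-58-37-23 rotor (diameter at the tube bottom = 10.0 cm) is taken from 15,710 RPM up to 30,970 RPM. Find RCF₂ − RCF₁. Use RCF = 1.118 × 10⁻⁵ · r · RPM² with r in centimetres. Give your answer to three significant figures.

39800 g

r = 10.0 / 2 = 5 cm
RCF₁ = 1.118 × 10⁻⁵ × 5 × (15710)² = 1.118 × 10⁻⁵ × 5 × 246,804,100 ≈ 13,796.3 × g
RCF₂ = 1.118 × 10⁻⁵ × 5 × (30970)² = 1.118 × 10⁻⁵ × 5 × 959,140,900 ≈ 53,616 × g
Increase = 53,616 − 13,796.3 = 39,819.7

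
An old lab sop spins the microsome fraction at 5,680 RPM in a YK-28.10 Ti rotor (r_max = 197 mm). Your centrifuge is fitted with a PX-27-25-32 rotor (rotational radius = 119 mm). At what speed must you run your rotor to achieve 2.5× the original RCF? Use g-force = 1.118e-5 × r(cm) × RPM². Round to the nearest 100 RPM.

≈ 11600 RPM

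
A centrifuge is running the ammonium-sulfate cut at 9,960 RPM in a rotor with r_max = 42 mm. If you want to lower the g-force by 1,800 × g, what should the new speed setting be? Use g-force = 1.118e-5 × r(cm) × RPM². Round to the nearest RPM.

r = 42 mm = 4.2 cm
Current RCF = 1.118 × 10⁻⁵ × 4.2 × (9960)² = 1.118 × 10⁻⁵ × 4.2 × 99,201,600 ≈ 4,658.1 × g
Target RCF = 4,658.1 − 1,800 = 2,858.1 × g
N² = 2,858.1 / (4.6956 × 10⁻⁵) = 60,867,621
N ≈ √60,867,621 ≈ 7,801.8

7802 RPM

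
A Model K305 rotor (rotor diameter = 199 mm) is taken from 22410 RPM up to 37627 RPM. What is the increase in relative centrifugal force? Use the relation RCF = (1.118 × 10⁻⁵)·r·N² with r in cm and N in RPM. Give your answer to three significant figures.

r = 199 mm / 2 = 99.5 mm = 9.95 cm
RCF₁ = 1.118 × 10⁻⁵ × 9.95 × (22410)² = 1.118 × 10⁻⁵ × 9.95 × 502,208,100 ≈ 55,866.1 × g
RCF₂ = 1.118 × 10⁻⁵ × 9.95 × (37627)² = 1.118 × 10⁻⁵ × 9.95 × 1,415,791,129 ≈ 157,494 × g
Increase = 157,494 − 55,866.1 = 101,627.9

102000 x g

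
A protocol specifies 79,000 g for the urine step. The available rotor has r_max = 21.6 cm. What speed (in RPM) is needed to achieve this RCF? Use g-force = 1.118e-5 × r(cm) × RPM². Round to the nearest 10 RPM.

N ≈ 18090 RPM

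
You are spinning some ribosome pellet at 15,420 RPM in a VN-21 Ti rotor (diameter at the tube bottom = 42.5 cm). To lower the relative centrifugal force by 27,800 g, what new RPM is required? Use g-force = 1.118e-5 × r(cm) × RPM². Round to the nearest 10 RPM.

r = 42.5 / 2 = 21.25 cm
Current RCF = 1.118 × 10⁻⁵ × 21.25 × (15420)² = 1.118 × 10⁻⁵ × 21.25 × 237,776,400 ≈ 56,489.7 × g
Target RCF = 56,489.7 − 27,800 = 28,689.7 × g
N² = 28,689.7 / (23.7575 × 10⁻⁵) = 120,760,602
N ≈ √120,760,602 ≈ 10,989.1

10990 RPM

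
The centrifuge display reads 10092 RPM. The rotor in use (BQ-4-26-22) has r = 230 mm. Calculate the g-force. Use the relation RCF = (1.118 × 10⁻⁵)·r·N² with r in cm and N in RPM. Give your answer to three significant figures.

r = 230 mm = 23.0 cm
RCF = 1.118 × 10⁻⁵ × 23 × (10092)² = 1.118 × 10⁻⁵ × 23 × 101,848,464 ≈ 26,189.3 × g

RCF ≈ 26200 ×g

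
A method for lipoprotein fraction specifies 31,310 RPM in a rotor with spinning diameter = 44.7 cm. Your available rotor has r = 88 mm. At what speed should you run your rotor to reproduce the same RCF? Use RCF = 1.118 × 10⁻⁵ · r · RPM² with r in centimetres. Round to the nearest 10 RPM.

49900 RPM

Original rotor: r = 44.7 / 2 = 22.35 cm
RCF_original = 1.118 × 10⁻⁵ × 22.35 × (31310)² = 1.118 × 10⁻⁵ × 22.35 × 980,316,100 ≈ 244,954.5 × g
Your rotor: r = 88 mm = 8.8 cm
244,954.5 = 1.118 × 10⁻⁵ × 8.8 × N²
N² = 244,954.5 / (9.8384 × 10⁻⁵) = 2,489,779,842
N ≈ √2,489,779,842 ≈ 49,897.7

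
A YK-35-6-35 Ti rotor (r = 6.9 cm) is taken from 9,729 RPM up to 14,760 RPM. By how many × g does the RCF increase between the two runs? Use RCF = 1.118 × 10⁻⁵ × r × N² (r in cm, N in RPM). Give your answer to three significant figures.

≈ 9500 × g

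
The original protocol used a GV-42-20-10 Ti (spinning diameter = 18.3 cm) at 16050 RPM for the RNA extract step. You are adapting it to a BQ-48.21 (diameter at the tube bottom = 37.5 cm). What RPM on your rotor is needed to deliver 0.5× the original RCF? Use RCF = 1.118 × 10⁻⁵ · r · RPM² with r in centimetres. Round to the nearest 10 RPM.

7930 RPM

Original rotor: r = 18.3 / 2 = 9.15 cm
RCF = 1.118 × 10⁻⁵ × r × N²
RCF_original = 1.118 × 10⁻⁵ × 9.15 × (16050)² = 1.118 × 10⁻⁵ × 9.15 × 257,602,500 ≈ 26,352 × g
Target RCF = 0.5 × 26,352 ≈ 13,176 × g
Your rotor: r = 37.5 / 2 = 18.75 cm
13,176 = 1.118 × 10⁻⁵ × 18.75 × N²
N² = 13,176 / (20.9625 × 10⁻⁵) = 62,855,098
N ≈ √62,855,098 ≈ 7,928.1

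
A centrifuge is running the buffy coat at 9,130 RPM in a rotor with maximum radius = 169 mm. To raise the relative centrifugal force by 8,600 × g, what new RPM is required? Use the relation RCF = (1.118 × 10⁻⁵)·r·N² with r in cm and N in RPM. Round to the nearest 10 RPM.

N₂ ≈ 11350 RPM

r = 169 mm = 16.9 cm
Current RCF = 1.118 × 10⁻⁵ × 16.9 × (9130)² = 1.118 × 10⁻⁵ × 16.9 × 83,356,900 ≈ 15,749.6 × g
Target RCF = 15,749.6 + 8,600 = 24,349.6 × g
N² = 24,349.6 / (18.8942 × 10⁻⁵) = 128,873,411
N ≈ √128,873,411 ≈ 11,352.2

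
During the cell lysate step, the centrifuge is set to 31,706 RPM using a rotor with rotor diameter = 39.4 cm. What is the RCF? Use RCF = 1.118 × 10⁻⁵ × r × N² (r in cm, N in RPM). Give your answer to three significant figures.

RCF ≈ 221000 ×g

r = 39.4 / 2 = 19.7 cm
RCF = 1.118 × 10⁻⁵ × 19.7 × (31706)² = 1.118 × 10⁻⁵ × 19.7 × 1,005,270,436 ≈ 221,406.8 × g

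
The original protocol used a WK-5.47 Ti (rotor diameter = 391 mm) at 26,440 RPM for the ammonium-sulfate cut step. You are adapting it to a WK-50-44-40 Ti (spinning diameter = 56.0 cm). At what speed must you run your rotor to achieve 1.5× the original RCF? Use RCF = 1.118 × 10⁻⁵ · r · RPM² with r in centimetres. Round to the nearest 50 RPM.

27050 RPM

Original rotor: r = 391 mm / 2 = 195.5 mm = 19.55 cm
RCF_original = 1.118 × 10⁻⁵ × 19.55 × (26440)² = 1.118 × 10⁻⁵ × 19.55 × 699,073,600 ≈ 152,795.8 × g
Target RCF = 1.5 × 152,795.8 ≈ 229,193.7 × g
Your rotor: r = 56.0 / 2 = 28 cm
229,193.7 = 1.118 × 10⁻⁵ × 28 × N²
N² = 229,193.7 / (31.304 × 10⁻⁵) = 732,154,677
N ≈ √732,154,677 ≈ 27,058.4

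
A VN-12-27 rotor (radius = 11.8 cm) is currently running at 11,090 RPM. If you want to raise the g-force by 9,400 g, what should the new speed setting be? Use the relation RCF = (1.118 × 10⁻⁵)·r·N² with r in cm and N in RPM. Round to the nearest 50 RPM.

Current RCF = 1.118 × 10⁻⁵ × 11.8 × (11090)² = 1.118 × 10⁻⁵ × 11.8 × 122,988,100 ≈ 16,225.1 × g
Target RCF = 16,225.1 + 9,400 = 25,625.1 × g
N² = 25,625.1 / (13.1924 × 10⁻⁵) = 194,241,381
N ≈ √194,241,381 ≈ 13,937.1

13950 RPM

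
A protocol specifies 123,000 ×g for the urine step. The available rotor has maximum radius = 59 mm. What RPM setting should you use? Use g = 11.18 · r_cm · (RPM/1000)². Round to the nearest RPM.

N ≈ 43182 RPM

r = 59 mm = 5.9 cm
RCF = 11.18 × r × (N/1000)²
123,000 = 11.18 × 5.9 × (N/1000)²
(N/1000)² = 123,000 / 65.962 = 1864.71
N = 1000 × √1864.71 ≈ 43,182.3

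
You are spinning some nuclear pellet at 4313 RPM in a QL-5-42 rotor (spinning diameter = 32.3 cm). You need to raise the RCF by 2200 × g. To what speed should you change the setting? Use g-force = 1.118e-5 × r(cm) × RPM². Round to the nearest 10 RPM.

r = 32.3 / 2 = 16.15 cm
Current RCF = 1.118 × 10⁻⁵ × 16.15 × (4313)² = 1.118 × 10⁻⁵ × 16.15 × 18,601,969 ≈ 3,358.7 × g
Target RCF = 3,358.7 + 2,200 = 5,558.7 × g
N² = 5,558.7 / (18.0557 × 10⁻⁵) = 30,786,400
N ≈ √30,786,400 ≈ 5,548.5

5550 RPM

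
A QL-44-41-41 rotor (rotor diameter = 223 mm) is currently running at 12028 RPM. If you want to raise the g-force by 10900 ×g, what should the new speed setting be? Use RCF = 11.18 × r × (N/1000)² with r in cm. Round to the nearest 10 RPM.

r = 223 mm / 2 = 111.5 mm = 11.15 cm
Current RCF = 11.18 × 11.15 × (12.028)² = 11.18 × 11.15 × 144.672784 ≈ 18,034.5 × g
Target RCF = 18,034.5 + 10,900 = 28,934.5 × g
(N/1000)² = 28,934.5 / 124.657 = 232.1129
N = 1000 × √232.1129 ≈ 15,235.3

N₂ ≈ 15240 RPM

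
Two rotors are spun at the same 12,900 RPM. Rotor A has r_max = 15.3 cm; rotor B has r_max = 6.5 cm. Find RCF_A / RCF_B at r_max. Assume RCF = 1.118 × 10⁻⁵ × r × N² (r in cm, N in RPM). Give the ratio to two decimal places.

At fixed N, RCF ∝ r, so RCF_A/RCF_B = r_A/r_B = 15.3 / 6.5 = 2.3538.

2.35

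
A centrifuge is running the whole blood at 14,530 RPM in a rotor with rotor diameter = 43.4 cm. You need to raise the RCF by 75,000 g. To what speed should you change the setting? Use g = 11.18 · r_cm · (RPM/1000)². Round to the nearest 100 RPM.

22800 RPM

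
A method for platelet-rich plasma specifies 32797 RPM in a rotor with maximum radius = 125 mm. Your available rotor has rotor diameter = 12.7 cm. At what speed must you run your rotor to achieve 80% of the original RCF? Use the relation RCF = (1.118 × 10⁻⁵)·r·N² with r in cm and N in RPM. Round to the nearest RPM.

Original rotor: r = 125 mm = 12.5 cm
RCF = 1.118 × 10⁻⁵ × r × N²
RCF_original = 1.118 × 10⁻⁵ × 12.5 × (32797)² = 1.118 × 10⁻⁵ × 12.5 × 1,075,643,209 ≈ 150,321.1 × g
Target RCF = 0.8 × 150,321.1 ≈ 120,256.9 × g
Your rotor: r = 12.7 / 2 = 6.35 cm
120,256.9 = 1.118 × 10⁻⁵ × 6.35 × N²
N² = 120,256.9 / (7.0993 × 10⁻⁵) = 1,693,926,162
N ≈ √1,693,926,162 ≈ 41,157.3

41157 RPM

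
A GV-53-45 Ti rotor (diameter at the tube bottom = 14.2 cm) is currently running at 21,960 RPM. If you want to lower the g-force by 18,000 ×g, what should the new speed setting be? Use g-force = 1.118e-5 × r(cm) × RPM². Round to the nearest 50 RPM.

16000 RPM

r = 14.2 / 2 = 7.1 cm
Current RCF = 1.118 × 10⁻⁵ × 7.1 × (21960)² = 1.118 × 10⁻⁵ × 7.1 × 482,241,600 ≈ 38,279.4 × g
Target RCF = 38,279.4 − 18,000 = 20,279.4 × g
N² = 20,279.4 / (7.9378 × 10⁻⁵) = 255,478,848
N ≈ √255,478,848 ≈ 15,983.7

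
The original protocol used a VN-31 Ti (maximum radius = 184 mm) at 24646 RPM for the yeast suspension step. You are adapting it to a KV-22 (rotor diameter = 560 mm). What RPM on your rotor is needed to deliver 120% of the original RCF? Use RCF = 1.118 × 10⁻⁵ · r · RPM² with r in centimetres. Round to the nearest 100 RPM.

21900 RPM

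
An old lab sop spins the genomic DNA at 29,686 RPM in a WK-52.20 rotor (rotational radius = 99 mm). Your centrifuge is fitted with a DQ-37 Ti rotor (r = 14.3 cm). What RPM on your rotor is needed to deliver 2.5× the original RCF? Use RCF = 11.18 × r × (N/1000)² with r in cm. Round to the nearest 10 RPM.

≈ 39050 RPM

Original rotor: r = 99 mm = 9.9 cm
RCF_original = 11.18 × 9.9 × (29.686)² = 11.18 × 9.9 × 881.258596 ≈ 97,539.5 × g
Target RCF = 2.5 × 97,539.5 ≈ 243,848.8 × g
243,848.8 = 11.18 × 14.3 × (N/1000)²
(N/1000)² = 243,848.8 / 159.874 = 1525.256
N = 1000 × √1525.256 ≈ 39,054.5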